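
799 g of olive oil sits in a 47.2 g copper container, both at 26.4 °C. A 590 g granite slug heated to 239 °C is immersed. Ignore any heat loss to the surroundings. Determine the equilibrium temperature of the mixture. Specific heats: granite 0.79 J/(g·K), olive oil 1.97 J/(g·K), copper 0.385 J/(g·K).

Conservation of energy gives ΣQ = 0:
590×0.79×(T − 239) + 799×1.97×(T − 26.4) + 47.2×0.385×(T − 26.4) = 0
466.1(T − 239) + 1574(T − 26.4) + 18.17(T − 26.4) = 0
2058.3 T = 153432
T ≈ 74.54 °C

T_f ≈ 74.5 °C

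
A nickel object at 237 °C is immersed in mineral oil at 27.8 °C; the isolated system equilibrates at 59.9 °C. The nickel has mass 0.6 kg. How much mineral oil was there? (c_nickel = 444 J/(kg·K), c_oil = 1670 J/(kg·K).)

m ≈ 0.88 kg

|Q_nickel| = |Q_oil|:
0.6·444·(237 − 59.9) = m·1670·(59.9 − 27.8)
53607 m = 47179  ⇒  m ≈ 0.8801 kg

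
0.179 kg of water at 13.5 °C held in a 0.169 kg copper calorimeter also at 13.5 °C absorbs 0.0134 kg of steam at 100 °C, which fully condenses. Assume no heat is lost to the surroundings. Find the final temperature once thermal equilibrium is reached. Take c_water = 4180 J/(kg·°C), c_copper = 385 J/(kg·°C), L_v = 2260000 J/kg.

Heat gained plus heat lost sum to zero:
condense steam: −0.0134·2260000 = −30284
  condensed water 100 °C→T: 56.01(T − 100)
  original water: 748.22(T − 13.5)
  copper cup: 0.169·385·(T − 13.5) = 65.06(T − 13.5)
869.3 T = 30284 + 5601.2 + 10979 = 46865
T ≈ 53.91 °C (< 100 °C, so full condensation is consistent).

T_f ≈ 53.9 °C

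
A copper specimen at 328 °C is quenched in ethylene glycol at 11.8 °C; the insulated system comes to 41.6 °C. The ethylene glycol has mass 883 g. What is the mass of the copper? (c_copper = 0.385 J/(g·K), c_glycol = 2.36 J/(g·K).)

Setting the total heat transfer to zero:
m·0.385·(41.6 − 328) + 883·2.36·(41.6 − 11.8) = 0
-110.26 m = -62100
m = -62100/-110.26 ≈ 563.2 g

m ≈ 563 g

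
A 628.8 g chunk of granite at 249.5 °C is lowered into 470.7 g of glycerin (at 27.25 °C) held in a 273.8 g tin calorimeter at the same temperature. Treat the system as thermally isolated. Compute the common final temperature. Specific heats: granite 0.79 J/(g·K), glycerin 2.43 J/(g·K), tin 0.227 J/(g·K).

T_f is the heat-capacity-weighted average of the initial temperatures:
T_f = (496.75*249.5 + 1143.8*27.25 + 62.15*27.25) / (496.75 + 1143.8 + 62.15)
    = 156802 / 1702.7 ≈ 92.09 °C

T_f ≈ 92.1 °C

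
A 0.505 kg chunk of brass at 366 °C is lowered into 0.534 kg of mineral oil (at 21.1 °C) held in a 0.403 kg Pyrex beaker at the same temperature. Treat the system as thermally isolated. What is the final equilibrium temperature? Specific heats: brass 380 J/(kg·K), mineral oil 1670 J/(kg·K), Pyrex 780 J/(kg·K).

T_f ≈ 68.4 °C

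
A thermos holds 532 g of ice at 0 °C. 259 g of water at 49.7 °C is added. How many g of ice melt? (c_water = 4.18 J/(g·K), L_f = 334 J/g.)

Heat available from the water dropping to 0 °C: 259×4.18×49.7 = 53806 J.
Melting all 532 g of ice would need 532×334 = 177688 J.
That's not enough to melt it all — equilibrium is at 0 °C with ice remaining.
m_melted×334 = 53806  ⇒  m_melted ≈ 161.1 g.

m_melted ≈ 161 g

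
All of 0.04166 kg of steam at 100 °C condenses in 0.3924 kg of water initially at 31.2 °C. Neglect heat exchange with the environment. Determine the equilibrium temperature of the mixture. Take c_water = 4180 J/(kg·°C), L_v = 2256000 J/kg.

T_f ≈ 89.6 °C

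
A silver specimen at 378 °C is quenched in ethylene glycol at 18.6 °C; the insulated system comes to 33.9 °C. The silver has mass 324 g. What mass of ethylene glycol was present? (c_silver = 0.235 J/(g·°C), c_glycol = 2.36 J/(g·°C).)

Conservation of energy gives ΣQ = 0:
324×0.235×(33.9 − 378) + m×2.36×(33.9 − 18.6) = 0
36.11 m = 26200
m = 26200/36.11 ≈ 725.6 g

m ≈ 726 g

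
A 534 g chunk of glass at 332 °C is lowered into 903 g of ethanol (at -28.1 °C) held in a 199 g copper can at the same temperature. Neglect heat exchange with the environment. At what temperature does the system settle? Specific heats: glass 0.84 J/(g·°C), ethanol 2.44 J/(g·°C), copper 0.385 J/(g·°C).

T_f ≈ 31.1 °C

Taking heat into each body as positive, Σ m c ΔT = 0:
534*0.84*(T − 332) + 903*2.44*(T − (-28.1)) + 199*0.385*(T − (-28.1)) = 0
448.56(T − 332) + 2203.3(T − (-28.1)) + 76.61(T − (-28.1)) = 0
2728.5 T = 84856
T ≈ 31.10 °C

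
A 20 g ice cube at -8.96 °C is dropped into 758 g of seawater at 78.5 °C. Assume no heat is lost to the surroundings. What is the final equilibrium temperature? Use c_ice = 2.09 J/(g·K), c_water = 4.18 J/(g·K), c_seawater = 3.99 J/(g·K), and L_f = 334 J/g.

T_f ≈ 74.1 °C

Heat gained plus heat lost sum to zero:
warm ice to 0 °C: 20·2.09·(0 − (-8.96)) = 374.53; melt ice: 20·334 = 6680; meltwater 0→T: 20·4.18·T = 83.6 T; seawater: 3024.4(T − 78.5)
3108 T = 237417 − 7054.5 = 230362
T ≈ 74.12 °C (positive, so assuming full melt was valid).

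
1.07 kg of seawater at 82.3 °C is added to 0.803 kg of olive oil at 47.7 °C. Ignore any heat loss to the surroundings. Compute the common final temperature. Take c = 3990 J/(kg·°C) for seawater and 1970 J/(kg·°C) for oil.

T_f ≈ 72.9 °C

Setting the total heat transfer to zero:
1.07×3990×(T − 82.3) + 0.803×1970×(T − 47.7) = 0
4269.3(T − 82.3) + 1581.9(T − 47.7) = 0
5851.2 T = 426820
T = 426820 / 5851.2 = 72.9 °C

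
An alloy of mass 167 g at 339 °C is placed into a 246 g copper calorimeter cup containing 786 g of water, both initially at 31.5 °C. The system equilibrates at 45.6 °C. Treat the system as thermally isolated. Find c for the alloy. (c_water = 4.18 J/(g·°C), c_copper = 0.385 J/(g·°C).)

c ≈ 0.973 J/(g·°C)

Heat gained plus heat lost sum to zero:
167×c×(45.6 − 339) + 786×4.18×(45.6 − 31.5) + 246×0.385×(45.6 − 31.5) = 0
-48998 c = -47661
c = -47661/-48998 ≈ 0.9727 J/(g·°C)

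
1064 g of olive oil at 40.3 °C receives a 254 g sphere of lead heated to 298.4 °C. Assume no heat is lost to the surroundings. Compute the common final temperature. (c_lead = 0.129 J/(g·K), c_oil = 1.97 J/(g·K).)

T_f ≈ 44.3 °C

T_f is the heat-capacity-weighted average of the initial temperatures:
T_f = (32.77*298.4 + 2096.1*40.3) / (32.77 + 2096.1)
    = 94249 / 2128.8 ≈ 44.27 °C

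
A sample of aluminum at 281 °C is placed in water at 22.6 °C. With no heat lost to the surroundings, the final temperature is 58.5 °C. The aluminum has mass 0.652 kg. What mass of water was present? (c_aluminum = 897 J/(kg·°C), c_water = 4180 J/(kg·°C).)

m ≈ 0.867 kg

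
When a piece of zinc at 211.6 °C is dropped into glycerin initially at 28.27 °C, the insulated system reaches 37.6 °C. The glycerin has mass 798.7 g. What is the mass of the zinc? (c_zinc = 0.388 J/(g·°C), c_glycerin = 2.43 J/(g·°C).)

Net heat exchanged in the isolated system is zero:
m·0.388·(37.6 − 211.6) + 798.7·2.43·(37.6 − 28.27) = 0
-67.51 m = -18108
m = -18108/-67.51 ≈ 268.2 g

m ≈ 268 g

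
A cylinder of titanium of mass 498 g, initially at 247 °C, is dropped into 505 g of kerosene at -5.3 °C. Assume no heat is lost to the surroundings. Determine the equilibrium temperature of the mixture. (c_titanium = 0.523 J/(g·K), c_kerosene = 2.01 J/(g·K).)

T_f ≈ 46.2 °C

Setting the total heat transfer to zero:
498·0.523·(T − 247) + 505·2.01·(T − (-5.3)) = 0
(260.45 + 1015) T = 260.45·247 + 1015·(-5.3)
T = 58952/1275.5 ≈ 46.22 °C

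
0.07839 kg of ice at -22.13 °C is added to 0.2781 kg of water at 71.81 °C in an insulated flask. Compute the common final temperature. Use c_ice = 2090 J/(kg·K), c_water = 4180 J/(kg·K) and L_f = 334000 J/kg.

T_f ≈ 36.0 °C

Energy conservation, ΣQ = 0:
ice -22.13→0 °C: 0.07839×2090×22.13 = 3625.7
  fusion: m_ice L_f = 0.07839×334000 = 26182
  meltwater 0→T: 0.07839×4180×T = 327.67 T
  water cools: 0.2781×4180×(T − 71.81) = 1162.5(T − 71.81)
1490.1 T = 83476 − 29808 = 53668
T ≈ 36.02 °C (positive, so assuming full melt was valid).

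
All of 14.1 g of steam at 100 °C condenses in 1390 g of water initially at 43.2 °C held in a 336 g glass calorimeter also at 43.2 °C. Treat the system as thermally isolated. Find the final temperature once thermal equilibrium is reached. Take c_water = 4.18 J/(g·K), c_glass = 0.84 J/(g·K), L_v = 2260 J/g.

T_f ≈ 48.9 °C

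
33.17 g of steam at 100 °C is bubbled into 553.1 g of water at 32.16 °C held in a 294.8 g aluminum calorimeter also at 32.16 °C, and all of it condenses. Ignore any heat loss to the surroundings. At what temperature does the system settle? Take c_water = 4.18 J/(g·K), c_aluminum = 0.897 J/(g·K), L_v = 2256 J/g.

T_f ≈ 63.2 °C

Setting the total heat transfer to zero:
steam→water at 100 °C releases m L_v = 33.17·2256 = 74832; condensed water 100 °C→T: 138.65(T − 100); original water: 2312(T − 32.16); aluminum cup: 294.8·0.897·(T − 32.16) = 264.44(T − 32.16)
2715 T = 74832 + 13865 + 82857 = 171553
T ≈ 63.19 °C (< 100 °C, so full condensation is consistent).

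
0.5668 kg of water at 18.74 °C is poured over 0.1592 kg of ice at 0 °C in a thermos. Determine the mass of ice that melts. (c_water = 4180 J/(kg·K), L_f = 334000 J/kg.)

m_melted ≈ 0.133 kg

Cooling the water to 0 °C releases 0.5668·4180·18.74 = 44399 J.
Fully melting the ice requires m_ice L_f = 0.1592·334000 = 53173 J.
That's not enough to melt it all — equilibrium is at 0 °C with ice remaining.
m_melt = 44399 / L_f = 0.1329 kg.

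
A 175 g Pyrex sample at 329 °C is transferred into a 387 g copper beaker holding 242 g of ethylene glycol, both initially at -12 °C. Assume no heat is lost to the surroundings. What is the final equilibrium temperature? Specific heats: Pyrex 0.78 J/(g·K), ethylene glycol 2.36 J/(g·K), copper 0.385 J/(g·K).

T_f ≈ 42.3 °C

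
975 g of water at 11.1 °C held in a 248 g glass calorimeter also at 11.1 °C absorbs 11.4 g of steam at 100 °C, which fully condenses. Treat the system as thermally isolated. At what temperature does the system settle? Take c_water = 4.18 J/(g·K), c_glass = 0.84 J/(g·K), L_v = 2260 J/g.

T_f ≈ 18.0 °C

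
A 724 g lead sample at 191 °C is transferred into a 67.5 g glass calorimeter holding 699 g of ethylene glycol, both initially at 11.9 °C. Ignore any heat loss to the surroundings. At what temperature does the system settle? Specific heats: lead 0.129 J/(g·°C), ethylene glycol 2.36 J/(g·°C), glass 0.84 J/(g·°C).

Conservation of energy gives ΣQ = 0:
724·0.129·(T − 191) + 699·2.36·(T − 11.9) + 67.5·0.84·(T − 11.9) = 0
(93.4 + 1649.6 + 56.7) T = 93.4·191 + 1649.6·11.9 + 56.7·11.9
T = 38144/1799.7 ≈ 21.19 °C

T_f ≈ 21.2 °C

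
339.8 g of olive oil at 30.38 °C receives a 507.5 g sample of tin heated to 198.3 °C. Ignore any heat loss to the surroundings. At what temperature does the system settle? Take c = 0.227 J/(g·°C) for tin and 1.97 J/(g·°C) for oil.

|Q_tin| = |Q_oil|:
507.5·0.227·(198.3 − T) = 339.8·1.97·(T − 30.38)
115.2(198.3 − T) = 669.41(T − 30.38)
784.61 T = 43181  ⇒  T ≈ 55.04 °C

T_f ≈ 55.0 °C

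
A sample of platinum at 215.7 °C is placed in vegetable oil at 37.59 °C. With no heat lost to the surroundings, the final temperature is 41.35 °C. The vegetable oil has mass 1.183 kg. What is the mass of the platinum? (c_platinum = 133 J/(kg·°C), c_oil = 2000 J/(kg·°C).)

m ≈ 0.384 kg

Heat lost by the platinum = heat gained by the oil:
m×133×(215.7 − 41.35) = 1.183×2000×(41.35 − 37.59)
23189 m = 8896.2  ⇒  m ≈ 0.3836 kg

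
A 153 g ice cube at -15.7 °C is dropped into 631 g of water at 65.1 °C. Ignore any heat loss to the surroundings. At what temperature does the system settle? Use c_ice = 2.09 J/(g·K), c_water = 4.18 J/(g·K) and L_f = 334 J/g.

Conservation of energy gives ΣQ = 0:
ice -15.7→0 °C: 153·2.09·15.7 = 5020.4; fusion: m_ice L_f = 153·334 = 51102; warm the meltwater: 639.54 T; water cools: 631·4.18·(T − 65.1) = 2637.6(T − 65.1)
3277.1 T = 171706 − 56122 = 115584
T ≈ 35.27 °C — above 0 °C, consistent with complete melting.

T_f ≈ 35.3 °C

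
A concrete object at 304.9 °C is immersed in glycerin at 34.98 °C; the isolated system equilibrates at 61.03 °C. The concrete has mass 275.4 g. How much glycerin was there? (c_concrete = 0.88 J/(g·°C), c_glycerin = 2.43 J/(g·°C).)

m ≈ 934 g

Taking heat into each body as positive, Σ m c ΔT = 0:
275.4·0.88·(61.03 − 304.9) + m·2.43·(61.03 − 34.98) = 0
63.3 m = 59102
m = 59102/63.3 ≈ 933.7 g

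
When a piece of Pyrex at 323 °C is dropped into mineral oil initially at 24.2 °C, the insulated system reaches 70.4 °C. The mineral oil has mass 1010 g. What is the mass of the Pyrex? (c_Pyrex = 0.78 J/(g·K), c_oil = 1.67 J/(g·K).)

Heat lost by the Pyrex = heat gained by the oil:
m×0.78×(323 − 70.4) = 1010×1.67×(70.4 − 24.2)
197.03 m = 77926  ⇒  m ≈ 395.5 g

m ≈ 396 g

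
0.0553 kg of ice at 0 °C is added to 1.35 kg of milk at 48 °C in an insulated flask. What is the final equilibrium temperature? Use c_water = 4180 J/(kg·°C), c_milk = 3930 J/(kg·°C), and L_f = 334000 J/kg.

T_f ≈ 42.7 °C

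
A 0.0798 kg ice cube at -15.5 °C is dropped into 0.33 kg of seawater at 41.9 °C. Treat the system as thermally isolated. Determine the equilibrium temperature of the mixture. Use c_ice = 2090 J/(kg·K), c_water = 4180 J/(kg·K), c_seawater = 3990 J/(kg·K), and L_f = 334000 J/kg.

T_f ≈ 15.7 °C

Taking heat into each body as positive, Σ m c ΔT = 0:
warm ice to 0 °C: 0.0798×2090×(0 − (-15.5)) = 2585.1
  fusion: m_ice L_f = 0.0798×334000 = 26653
  meltwater 0→T: 0.0798×4180×T = 333.56 T
  seawater cools: 0.33×3990×(T − 41.9) = 1316.7(T − 41.9)
1650.3 T = 55170 − 29238 = 25931
T ≈ 15.71 °C (positive, so assuming full melt was valid).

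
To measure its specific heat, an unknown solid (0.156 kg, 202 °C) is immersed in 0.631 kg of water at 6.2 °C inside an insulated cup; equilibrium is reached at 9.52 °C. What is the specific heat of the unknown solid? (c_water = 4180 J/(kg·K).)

c ≈ 292 J/(kg·K)

Net heat exchanged in the isolated system is zero:
0.156·c·(9.52 − 202) + 0.631·4180·(9.52 − 6.2) = 0
-30.03 c = -8756.8
c = -8756.8/-30.03 ≈ 291.6 J/(kg·K)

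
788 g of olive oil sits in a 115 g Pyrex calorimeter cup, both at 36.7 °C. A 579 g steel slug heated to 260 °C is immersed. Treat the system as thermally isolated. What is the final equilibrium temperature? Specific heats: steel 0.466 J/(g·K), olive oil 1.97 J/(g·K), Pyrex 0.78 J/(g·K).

T_f ≈ 68.2 °C

Let T be the final temperature. ΣQ_i = 0:
579*0.466*(T − 260) + 788*1.97*(T − 36.7) + 115*0.78*(T − 36.7) = 0
269.81(T − 260) + 1552.4(T − 36.7) + 89.7(T − 36.7) = 0
(269.81 + 1552.4 + 89.7) T = 269.81*260 + 1552.4*36.7 + 89.7*36.7
T = 130415 / 1911.9 = 68.2 °C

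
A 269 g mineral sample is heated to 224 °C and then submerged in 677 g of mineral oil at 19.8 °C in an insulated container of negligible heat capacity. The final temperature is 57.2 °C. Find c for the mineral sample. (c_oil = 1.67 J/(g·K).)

c ≈ 0.942 J/(g·K)

Setting the total heat transfer to zero:
269·c·(57.2 − 224) + 677·1.67·(57.2 − 19.8) = 0
-44869 c = -42284
c = -42284/-44869 ≈ 0.9424 J/(g·K)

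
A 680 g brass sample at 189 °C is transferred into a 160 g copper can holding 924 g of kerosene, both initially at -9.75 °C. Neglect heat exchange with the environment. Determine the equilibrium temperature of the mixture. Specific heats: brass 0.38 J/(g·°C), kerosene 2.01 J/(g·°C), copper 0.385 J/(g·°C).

T_f is the heat-capacity-weighted average of the initial temperatures:
T_f = (258.4*189 + 1857.2*(-9.75) + 61.6*(-9.75)) / (258.4 + 1857.2 + 61.6)
    = 30129 / 2177.2 ≈ 13.84 °C

T_f ≈ 13.8 °C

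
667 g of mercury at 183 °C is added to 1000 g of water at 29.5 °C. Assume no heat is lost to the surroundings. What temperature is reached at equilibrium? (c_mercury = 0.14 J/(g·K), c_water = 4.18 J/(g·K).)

T_f ≈ 32.9 °C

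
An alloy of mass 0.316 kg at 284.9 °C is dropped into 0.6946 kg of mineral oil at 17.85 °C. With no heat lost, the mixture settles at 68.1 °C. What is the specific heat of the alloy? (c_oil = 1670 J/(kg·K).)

c ≈ 851 J/(kg·K)

Setting the total heat transfer to zero:
0.316×c×(68.1 − 284.9) + 0.6946×1670×(68.1 − 17.85) = 0
-68.51 c = -58289
c = -58289/-68.51 ≈ 850.8 J/(kg·K)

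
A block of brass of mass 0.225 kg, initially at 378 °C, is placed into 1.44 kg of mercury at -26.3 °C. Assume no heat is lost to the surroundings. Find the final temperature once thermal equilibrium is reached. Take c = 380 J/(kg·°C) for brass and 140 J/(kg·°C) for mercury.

T_f ≈ 94.1 °C

Heat lost by the brass equals heat gained by the mercury:
0.225·380·(378 − T) = 1.44·140·(T − (-26.3))
85.5(378 − T) = 201.6(T − (-26.3))
287.1 T = 27017  ⇒  T ≈ 94.10 °C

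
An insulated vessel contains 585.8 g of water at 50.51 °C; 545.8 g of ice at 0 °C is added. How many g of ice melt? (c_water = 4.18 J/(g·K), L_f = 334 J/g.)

Cooling the water to 0 °C releases 585.8·4.18·50.51 = 123681 J.
To melt every bit of ice: 545.8·334 = 182297 J.
Since 123681 < 182297 J, not all the ice melts; equilibrium is at 0 °C.
m_melt = 123681 / L_f = 370.3 g.

m_melted ≈ 370 g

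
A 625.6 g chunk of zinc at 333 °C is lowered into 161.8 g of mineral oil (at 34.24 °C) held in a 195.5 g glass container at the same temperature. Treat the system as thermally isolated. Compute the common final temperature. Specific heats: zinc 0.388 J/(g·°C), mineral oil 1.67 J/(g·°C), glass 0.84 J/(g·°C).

T_f ≈ 141.3 °C

Energy conservation, ΣQ = 0:
625.6·0.388·(T − 333) + 161.8·1.67·(T − 34.24) + 195.5·0.84·(T − 34.24) = 0
242.73(T − 333) + 270.21(T − 34.24) + 164.22(T − 34.24) = 0
(242.73 + 270.21 + 164.22) T = 242.73·333 + 270.21·34.24 + 164.22·34.24
T = 95705 / 677.16 = 141 °C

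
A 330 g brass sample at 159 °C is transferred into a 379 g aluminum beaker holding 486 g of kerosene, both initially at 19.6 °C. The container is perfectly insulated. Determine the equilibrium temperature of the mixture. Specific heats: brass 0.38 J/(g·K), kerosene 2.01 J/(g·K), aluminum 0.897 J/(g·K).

Conservation of energy gives ΣQ = 0:
330×0.38×(T − 159) + 486×2.01×(T − 19.6) + 379×0.897×(T − 19.6) = 0
(125.4 + 976.86 + 339.96) T = 125.4×159 + 976.86×19.6 + 339.96×19.6
T = 45748/1442.2 ≈ 31.72 °C

T_f ≈ 31.7 °C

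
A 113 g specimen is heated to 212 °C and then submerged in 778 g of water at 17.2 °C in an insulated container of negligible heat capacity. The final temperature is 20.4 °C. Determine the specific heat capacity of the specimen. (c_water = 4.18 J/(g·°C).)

Energy conservation, ΣQ = 0:
113·c·(20.4 − 212) + 778·4.18·(20.4 − 17.2) = 0
-21651 c = -10407
c = -10407/-21651 ≈ 0.4807 J/(g·°C)

c ≈ 0.481 J/(g·°C)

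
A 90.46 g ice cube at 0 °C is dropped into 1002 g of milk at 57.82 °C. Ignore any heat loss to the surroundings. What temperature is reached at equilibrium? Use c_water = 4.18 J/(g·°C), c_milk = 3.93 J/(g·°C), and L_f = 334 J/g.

Heat gained plus heat lost sum to zero:
melt ice: 90.46·334 = 30214; warm the meltwater: 378.12 T; milk: 3937.9(T − 57.82)
4316 T = 227687 − 30214 = 197473
T ≈ 45.75 °C — above 0 °C, consistent with complete melting.

T_f ≈ 45.8 °C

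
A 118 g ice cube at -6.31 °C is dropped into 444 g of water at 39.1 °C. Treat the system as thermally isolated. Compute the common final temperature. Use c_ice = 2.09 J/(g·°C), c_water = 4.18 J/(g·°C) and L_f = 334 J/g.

Energy conservation, ΣQ = 0:
warm ice to 0 °C: 118·2.09·(0 − (-6.31)) = 1556.2
  fusion: m_ice L_f = 118·334 = 39412
  meltwater 0→T: 118·4.18·T = 493.24 T
  water cools: 444·4.18·(T − 39.1) = 1855.9(T − 39.1)
2349.2 T = 72566 − 40968 = 31598
T ≈ 13.45 °C — above 0 °C, consistent with complete melting.

T_f ≈ 13.5 °C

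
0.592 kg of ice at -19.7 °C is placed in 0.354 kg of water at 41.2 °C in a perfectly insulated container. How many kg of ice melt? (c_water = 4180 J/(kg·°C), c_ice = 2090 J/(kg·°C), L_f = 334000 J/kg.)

m_melted ≈ 0.11 kg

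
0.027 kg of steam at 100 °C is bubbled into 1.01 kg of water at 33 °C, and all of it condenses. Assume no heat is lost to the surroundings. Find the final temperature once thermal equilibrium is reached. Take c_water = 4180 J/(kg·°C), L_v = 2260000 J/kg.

T_f ≈ 48.8 °C

Conservation of energy gives ΣQ = 0:
steam→water at 100 °C releases m L_v = 0.027×2260000 = 61020; condensate cools 100→T: 0.027×4180×(T − 100) = 112.86(T − 100); water warms: 1.01×4180×(T − 33) = 4221.8(T − 33)
4334.7 T = 61020 + 11286 + 139319 = 211625
T ≈ 48.82 °C — below 100 °C, confirming all the steam condensed.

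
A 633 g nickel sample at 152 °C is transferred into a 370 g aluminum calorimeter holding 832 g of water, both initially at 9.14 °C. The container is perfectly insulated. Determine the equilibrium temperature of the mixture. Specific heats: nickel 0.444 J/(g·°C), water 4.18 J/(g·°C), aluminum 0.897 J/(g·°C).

Let T be the final temperature. ΣQ_i = 0:
633*0.444*(T − 152) + 832*4.18*(T − 9.14) + 370*0.897*(T − 9.14) = 0
281.05(T − 152) + 3477.8(T − 9.14) + 331.89(T − 9.14) = 0
(281.05 + 3477.8 + 331.89) T = 281.05*152 + 3477.8*9.14 + 331.89*9.14
T = 77540 / 4090.7 = 19 °C

T_f ≈ 19.0 °C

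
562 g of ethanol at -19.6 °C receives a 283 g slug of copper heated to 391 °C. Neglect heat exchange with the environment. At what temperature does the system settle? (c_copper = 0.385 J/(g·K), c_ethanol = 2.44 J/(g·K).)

T_f ≈ 10.6 °C

With ΣQ=0 the equilibrium temperature is the m·c-weighted mean:
T_f = (108.95·391 + 1371.3·(-19.6)) / (108.95 + 1371.3)
    = 15724 / 1480.2 ≈ 10.62 °C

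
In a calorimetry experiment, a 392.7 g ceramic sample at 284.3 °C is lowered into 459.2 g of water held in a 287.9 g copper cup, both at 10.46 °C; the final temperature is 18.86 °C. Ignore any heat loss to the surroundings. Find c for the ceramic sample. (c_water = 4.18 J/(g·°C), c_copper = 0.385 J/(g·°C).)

Let T be the final temperature. ΣQ_i = 0:
392.7·c·(18.86 − 284.3) + 459.2·4.18·(18.86 − 10.46) + 287.9·0.385·(18.86 − 10.46) = 0
-104238 c = -17054
c = -17054/-104238 ≈ 0.1636 J/(g·°C)

c ≈ 0.164 J/(g·°C)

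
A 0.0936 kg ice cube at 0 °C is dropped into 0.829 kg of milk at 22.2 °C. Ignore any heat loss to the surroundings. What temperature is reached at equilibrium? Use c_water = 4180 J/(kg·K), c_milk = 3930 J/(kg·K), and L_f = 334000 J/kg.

T_f ≈ 11.3 °C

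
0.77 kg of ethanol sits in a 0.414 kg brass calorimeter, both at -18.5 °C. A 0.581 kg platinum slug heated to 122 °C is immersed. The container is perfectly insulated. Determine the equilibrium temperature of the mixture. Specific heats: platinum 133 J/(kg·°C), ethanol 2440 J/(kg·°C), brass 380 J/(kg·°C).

Taking heat into each body as positive, Σ m c ΔT = 0:
0.581*133*(T − 122) + 0.77*2440*(T − (-18.5)) + 0.414*380*(T − (-18.5)) = 0
77.27(T − 122) + 1878.8(T − (-18.5)) + 157.32(T − (-18.5)) = 0
2113.4 T = -28241
T ≈ -13.36 °C

T_f ≈ -13.4 °C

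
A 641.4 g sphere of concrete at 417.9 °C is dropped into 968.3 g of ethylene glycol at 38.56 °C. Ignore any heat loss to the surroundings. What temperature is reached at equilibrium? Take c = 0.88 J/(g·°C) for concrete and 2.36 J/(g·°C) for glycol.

T_f ≈ 113.7 °C

Setting the total heat transfer to zero:
641.4×0.88×(T − 417.9) + 968.3×2.36×(T − 38.56) = 0
564.43(T − 417.9) + 2285.2(T − 38.56) = 0
2849.6 T = 323993
T ≈ 113.70 °C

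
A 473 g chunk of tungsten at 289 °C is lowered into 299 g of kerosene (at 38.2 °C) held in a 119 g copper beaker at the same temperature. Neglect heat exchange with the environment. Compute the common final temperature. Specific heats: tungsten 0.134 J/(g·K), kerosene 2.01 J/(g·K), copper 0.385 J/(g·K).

Setting the total heat transfer to zero:
473*0.134*(T − 289) + 299*2.01*(T − 38.2) + 119*0.385*(T − 38.2) = 0
(63.38 + 600.99 + 45.81) T = 63.38*289 + 600.99*38.2 + 45.81*38.2
T ≈ 60.58 °C

T_f ≈ 60.6 °C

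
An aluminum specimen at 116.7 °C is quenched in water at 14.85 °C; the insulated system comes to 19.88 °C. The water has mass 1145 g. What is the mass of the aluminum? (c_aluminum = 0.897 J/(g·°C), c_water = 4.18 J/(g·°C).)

m ≈ 277 g

Taking heat into each body as positive, Σ m c ΔT = 0:
m·0.897·(19.88 − 116.7) + 1145·4.18·(19.88 − 14.85) = 0
-86.85 m = -24074
m = -24074/-86.85 ≈ 277.2 g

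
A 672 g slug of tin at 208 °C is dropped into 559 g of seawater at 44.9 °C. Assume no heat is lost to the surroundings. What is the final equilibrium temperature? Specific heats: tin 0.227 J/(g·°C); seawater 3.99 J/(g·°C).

Net heat exchanged in the isolated system is zero:
672·0.227·(T − 208) + 559·3.99·(T − 44.9) = 0
152.54(T − 208) + 2230.4(T − 44.9) = 0
2383 T = 131875
T = 131875/2383 ≈ 55.34 °C

T_f ≈ 55.3 °C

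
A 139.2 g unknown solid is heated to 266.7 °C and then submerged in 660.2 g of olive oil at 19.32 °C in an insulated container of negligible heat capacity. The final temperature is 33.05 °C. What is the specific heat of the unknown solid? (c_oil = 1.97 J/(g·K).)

c ≈ 0.549 J/(g·K)

Conservation of energy gives ΣQ = 0:
139.2×c×(33.05 − 266.7) + 660.2×1.97×(33.05 − 19.32) = 0
-32524 c = -17857
c = -17857/-32524 ≈ 0.549 J/(g·K)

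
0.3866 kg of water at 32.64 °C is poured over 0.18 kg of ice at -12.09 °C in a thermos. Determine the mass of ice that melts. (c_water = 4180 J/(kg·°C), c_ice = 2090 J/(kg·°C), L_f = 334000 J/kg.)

Water can give up m c ΔT = 0.3866×4180×32.64 = 52746 J before reaching 0 °C.
Of that, 0.18×2090×12.09 = 4548.3 J goes to bring the ice to 0 °C, leaving 48198 J.
To melt every bit of ice: 0.18×334000 = 60120 J.
48198 J < 60120 J, so only part of the ice melts and the system sits at 0 °C.
m_melt = 48198 / L_f = 0.1443 kg.

m_melted ≈ 0.144 kg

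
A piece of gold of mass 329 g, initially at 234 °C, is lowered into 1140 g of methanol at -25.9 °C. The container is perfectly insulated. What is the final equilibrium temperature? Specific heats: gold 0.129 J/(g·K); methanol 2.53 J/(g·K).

Energy conservation, ΣQ = 0:
329*0.129*(T − 234) + 1140*2.53*(T − (-25.9)) = 0
42.44(T − 234) + 2884.2(T − (-25.9)) = 0
(42.44 + 2884.2) T = 42.44*234 + 2884.2*(-25.9)
T = -64770/2926.6 ≈ -22.13 °C

T_f ≈ -22.1 °C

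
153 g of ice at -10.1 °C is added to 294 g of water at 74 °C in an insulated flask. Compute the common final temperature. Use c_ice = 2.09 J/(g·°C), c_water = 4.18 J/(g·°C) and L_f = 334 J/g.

T_f ≈ 19.6 °C

Conservation of energy gives ΣQ = 0:
ice -10.1→0 °C: 153·2.09·10.1 = 3229.7; fusion: m_ice L_f = 153·334 = 51102; warm the meltwater: 639.54 T; water: 1228.9(T − 74)
1868.5 T = 90940 − 54332 = 36608
T ≈ 19.59 °C. Since T > 0 °C, the all-ice-melts assumption holds.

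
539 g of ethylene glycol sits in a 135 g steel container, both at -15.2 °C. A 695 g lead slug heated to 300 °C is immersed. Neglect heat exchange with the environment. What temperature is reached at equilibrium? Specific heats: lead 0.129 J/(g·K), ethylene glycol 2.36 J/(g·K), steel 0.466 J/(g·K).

T_f ≈ 4.6 °C

Energy conservation, ΣQ = 0:
695·0.129·(T − 300) + 539·2.36·(T − (-15.2)) + 135·0.466·(T − (-15.2)) = 0
1424.6 T = 6605.3
T ≈ 4.64 °C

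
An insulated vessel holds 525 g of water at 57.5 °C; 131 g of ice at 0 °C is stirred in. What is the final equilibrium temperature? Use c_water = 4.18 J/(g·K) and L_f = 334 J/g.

Setting the total heat transfer to zero:
latent heat to melt: 131×334 = 43754
  meltwater 0→T: 131×4.18×T = 547.58 T
  water cools: 525×4.18×(T − 57.5) = 2194.5(T − 57.5)
2742.1 T = 126184 − 43754 = 82430
T ≈ 30.06 °C. Since T > 0 °C, the all-ice-melts assumption holds.

T_f ≈ 30.1 °C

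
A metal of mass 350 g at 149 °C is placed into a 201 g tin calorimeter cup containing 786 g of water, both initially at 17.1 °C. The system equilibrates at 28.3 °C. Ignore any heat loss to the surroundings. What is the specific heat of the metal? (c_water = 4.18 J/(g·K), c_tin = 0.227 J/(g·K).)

c ≈ 0.883 J/(g·K)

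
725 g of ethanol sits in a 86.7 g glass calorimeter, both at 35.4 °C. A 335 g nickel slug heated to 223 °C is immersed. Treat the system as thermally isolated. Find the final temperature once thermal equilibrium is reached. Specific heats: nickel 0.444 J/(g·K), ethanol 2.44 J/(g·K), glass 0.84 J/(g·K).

T_f ≈ 49.4 °C

Setting the total heat transfer to zero:
335·0.444·(T − 223) + 725·2.44·(T − 35.4) + 86.7·0.84·(T − 35.4) = 0
(148.74 + 1769 + 72.83) T = 148.74·223 + 1769·35.4 + 72.83·35.4
T = 98370/1990.6 ≈ 49.42 °C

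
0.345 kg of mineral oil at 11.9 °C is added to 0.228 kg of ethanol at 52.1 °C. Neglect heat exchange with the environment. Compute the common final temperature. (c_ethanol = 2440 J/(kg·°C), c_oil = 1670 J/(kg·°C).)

T_f ≈ 31.6 °C

T_f is the heat-capacity-weighted average of the initial temperatures:
T_f = (556.32*52.1 + 576.15*11.9) / (556.32 + 576.15)
    = 35840 / 1132.5 ≈ 31.65 °C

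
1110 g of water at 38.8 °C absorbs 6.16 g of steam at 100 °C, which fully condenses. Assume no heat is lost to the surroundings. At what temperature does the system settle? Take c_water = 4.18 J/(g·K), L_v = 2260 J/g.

T_f ≈ 42.1 °C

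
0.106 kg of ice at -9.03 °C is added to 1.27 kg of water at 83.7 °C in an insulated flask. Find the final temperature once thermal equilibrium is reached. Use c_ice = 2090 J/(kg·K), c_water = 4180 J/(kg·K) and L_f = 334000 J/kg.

T_f ≈ 70.7 °C

Energy conservation, ΣQ = 0:
warm ice to 0 °C: 0.106×2090×(0 − (-9.03)) = 2000.5; latent heat to melt: 0.106×334000 = 35404; meltwater 0→T: 0.106×4180×T = 443.08 T; water: 5308.6(T − 83.7)
5751.7 T = 444330 − 37405 = 406925
T ≈ 70.75 °C — above 0 °C, consistent with complete melting.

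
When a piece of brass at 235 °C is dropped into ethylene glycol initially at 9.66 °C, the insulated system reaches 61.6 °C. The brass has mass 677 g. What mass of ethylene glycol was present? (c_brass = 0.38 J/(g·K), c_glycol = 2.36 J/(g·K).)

Energy conservation, ΣQ = 0:
677×0.38×(61.6 − 235) + m×2.36×(61.6 − 9.66) = 0
122.58 m = 44609
m = 44609/122.58 ≈ 363.9 g

m ≈ 364 g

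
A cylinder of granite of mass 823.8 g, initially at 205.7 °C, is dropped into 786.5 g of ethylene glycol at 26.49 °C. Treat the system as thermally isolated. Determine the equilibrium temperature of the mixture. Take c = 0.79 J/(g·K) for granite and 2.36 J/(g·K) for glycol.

T_f ≈ 73.0 °C

Taking heat into each body as positive, Σ m c ΔT = 0:
823.8·0.79·(T − 205.7) + 786.5·2.36·(T − 26.49) = 0
650.8(T − 205.7) + 1856.1(T − 26.49) = 0
(650.8 + 1856.1) T = 650.8·205.7 + 1856.1·26.49
T = 183039 / 2506.9 = 73 °C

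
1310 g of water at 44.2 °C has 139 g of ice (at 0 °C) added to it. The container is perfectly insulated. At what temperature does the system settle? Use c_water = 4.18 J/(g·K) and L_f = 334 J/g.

Let T be the final temperature. ΣQ_i = 0:
fusion: m_ice L_f = 139·334 = 46426
  meltwater 0→T: 139·4.18·T = 581.02 T
  water: 5475.8(T − 44.2)
6056.8 T = 242030 − 46426 = 195604
T ≈ 32.29 °C — above 0 °C, consistent with complete melting.

T_f ≈ 32.3 °C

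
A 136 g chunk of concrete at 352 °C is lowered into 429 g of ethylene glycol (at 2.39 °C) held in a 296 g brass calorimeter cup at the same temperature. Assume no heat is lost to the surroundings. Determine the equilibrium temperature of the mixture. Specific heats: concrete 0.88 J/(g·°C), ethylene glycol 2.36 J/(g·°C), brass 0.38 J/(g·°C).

T_f ≈ 36.0 °C

Taking heat into each body as positive, Σ m c ΔT = 0:
136·0.88·(T − 352) + 429·2.36·(T − 2.39) + 296·0.38·(T − 2.39) = 0
119.68(T − 352) + 1012.4(T − 2.39) + 112.48(T − 2.39) = 0
(119.68 + 1012.4 + 112.48) T = 119.68·352 + 1012.4·2.39 + 112.48·2.39
T ≈ 36.01 °C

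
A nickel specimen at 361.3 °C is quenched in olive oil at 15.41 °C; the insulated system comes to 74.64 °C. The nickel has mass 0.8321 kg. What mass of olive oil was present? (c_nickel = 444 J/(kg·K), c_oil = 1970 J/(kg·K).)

m ≈ 0.908 kg

|Q_nickel| = |Q_oil|:
0.8321·444·(361.3 − 74.64) = m·1970·(74.64 − 15.41)
116683 m = 105907  ⇒  m ≈ 0.9076 kg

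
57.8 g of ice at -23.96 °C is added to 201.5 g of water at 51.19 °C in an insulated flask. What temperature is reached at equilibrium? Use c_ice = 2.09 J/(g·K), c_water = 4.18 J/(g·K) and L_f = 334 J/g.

T_f ≈ 19.3 °C

Net heat exchanged in the isolated system is zero:
warm ice to 0 °C: 57.8×2.09×(0 − (-23.96)) = 2894.4; fusion: m_ice L_f = 57.8×334 = 19305; meltwater 0→T: 57.8×4.18×T = 241.6 T; water cools: 201.5×4.18×(T − 51.19) = 842.27(T − 51.19)
1083.9 T = 43116 − 22200 = 20916
T ≈ 19.30 °C. Since T > 0 °C, the all-ice-melts assumption holds.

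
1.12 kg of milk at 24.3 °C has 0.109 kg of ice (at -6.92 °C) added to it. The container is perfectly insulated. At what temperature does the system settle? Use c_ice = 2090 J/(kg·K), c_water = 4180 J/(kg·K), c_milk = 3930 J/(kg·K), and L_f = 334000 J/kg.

T_f ≈ 14.2 °C

Energy conservation, ΣQ = 0:
warm ice to 0 °C: 0.109·2090·(0 − (-6.92)) = 1576.4
  melt ice: 0.109·334000 = 36406
  meltwater 0→T: 0.109·4180·T = 455.62 T
  milk: 4401.6(T − 24.3)
4857.2 T = 106959 − 37982 = 68976
T ≈ 14.20 °C — above 0 °C, consistent with complete melting.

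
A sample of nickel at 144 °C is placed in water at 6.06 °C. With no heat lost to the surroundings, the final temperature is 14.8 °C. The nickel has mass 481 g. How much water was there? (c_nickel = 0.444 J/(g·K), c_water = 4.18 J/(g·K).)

m ≈ 755 g

|Q_nickel| = |Q_water|:
481×0.444×(144 − 14.8) = m×4.18×(14.8 − 6.06)
36.53 m = 27592  ⇒  m ≈ 755.3 g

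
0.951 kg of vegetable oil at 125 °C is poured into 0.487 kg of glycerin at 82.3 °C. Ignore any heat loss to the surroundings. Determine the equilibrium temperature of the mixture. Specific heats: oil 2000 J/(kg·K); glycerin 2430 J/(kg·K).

Energy conservation, ΣQ = 0:
0.951*2000*(T − 125) + 0.487*2430*(T − 82.3) = 0
(1902 + 1183.4) T = 1902*125 + 1183.4*82.3
T = 335145 / 3085.4 = 109 °C

T_f ≈ 108.6 °C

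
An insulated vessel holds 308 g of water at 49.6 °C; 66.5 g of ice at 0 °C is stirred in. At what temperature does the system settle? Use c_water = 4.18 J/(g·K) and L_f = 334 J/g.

Conservation of energy gives ΣQ = 0:
melt ice: 66.5×334 = 22211; warm the meltwater: 277.97 T; water: 1287.4(T − 49.6)
1565.4 T = 63857 − 22211 = 41646
T ≈ 26.60 °C (positive, so assuming full melt was valid).

T_f ≈ 26.6 °C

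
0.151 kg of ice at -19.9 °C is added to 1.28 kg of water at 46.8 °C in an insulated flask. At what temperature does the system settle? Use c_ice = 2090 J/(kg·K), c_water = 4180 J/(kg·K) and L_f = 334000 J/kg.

T_f ≈ 32.4 °C

Energy conservation, ΣQ = 0:
warm ice to 0 °C: 0.151×2090×(0 − (-19.9)) = 6280.2; fusion: m_ice L_f = 0.151×334000 = 50434; warm the meltwater: 631.18 T; water: 5350.4(T − 46.8)
5981.6 T = 250399 − 56714 = 193684
T ≈ 32.38 °C — above 0 °C, consistent with complete melting.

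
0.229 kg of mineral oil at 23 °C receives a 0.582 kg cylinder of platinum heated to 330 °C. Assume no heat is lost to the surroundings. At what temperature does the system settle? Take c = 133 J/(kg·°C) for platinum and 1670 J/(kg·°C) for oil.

Setting the total heat transfer to zero:
0.582×133×(T − 330) + 0.229×1670×(T − 23) = 0
77.41(T − 330) + 382.43(T − 23) = 0
459.84 T = 34340
T ≈ 74.68 °C

T_f ≈ 74.7 °C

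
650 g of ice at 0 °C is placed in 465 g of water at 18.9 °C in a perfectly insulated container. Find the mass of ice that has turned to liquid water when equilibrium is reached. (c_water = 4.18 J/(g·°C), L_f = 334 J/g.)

m_melted ≈ 110 g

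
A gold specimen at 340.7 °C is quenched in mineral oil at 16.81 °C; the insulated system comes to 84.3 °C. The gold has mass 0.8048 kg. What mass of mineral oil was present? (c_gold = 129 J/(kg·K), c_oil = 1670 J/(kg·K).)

m ≈ 0.236 kg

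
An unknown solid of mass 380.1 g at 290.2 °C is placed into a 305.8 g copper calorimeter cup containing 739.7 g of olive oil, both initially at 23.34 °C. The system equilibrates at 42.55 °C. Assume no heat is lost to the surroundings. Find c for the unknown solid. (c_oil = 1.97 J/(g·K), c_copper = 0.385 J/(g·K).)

c ≈ 0.321 J/(g·K)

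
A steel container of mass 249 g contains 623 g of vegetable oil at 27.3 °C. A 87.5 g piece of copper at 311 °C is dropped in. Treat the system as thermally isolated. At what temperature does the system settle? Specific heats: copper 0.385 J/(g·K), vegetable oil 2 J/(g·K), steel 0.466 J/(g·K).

T_f ≈ 34.1 °C

Conservation of energy gives ΣQ = 0:
87.5×0.385×(T − 311) + 623×2×(T − 27.3) + 249×0.466×(T − 27.3) = 0
1395.7 T = 47660
T = 47660 / 1395.7 = 34.1 °C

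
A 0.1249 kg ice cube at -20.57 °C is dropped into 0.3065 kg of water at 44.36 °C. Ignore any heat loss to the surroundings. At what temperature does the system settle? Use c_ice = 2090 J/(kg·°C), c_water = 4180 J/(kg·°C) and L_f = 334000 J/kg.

Net heat exchanged in the isolated system is zero:
ice -20.57→0 °C: 0.1249·2090·20.57 = 5369.6; fusion: m_ice L_f = 0.1249·334000 = 41717; warm the meltwater: 522.08 T; water: 1281.2(T − 44.36)
1803.3 T = 56833 − 47086 = 9746.5
T ≈ 5.40 °C — above 0 °C, consistent with complete melting.

T_f ≈ 5.4 °C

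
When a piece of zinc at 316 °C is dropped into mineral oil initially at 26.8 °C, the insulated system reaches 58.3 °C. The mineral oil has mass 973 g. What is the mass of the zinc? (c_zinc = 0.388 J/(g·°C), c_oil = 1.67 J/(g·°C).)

m ≈ 512 g

Net heat exchanged in the isolated system is zero:
m×0.388×(58.3 − 316) + 973×1.67×(58.3 − 26.8) = 0
-99.99 m = -51185
m = -51185/-99.99 ≈ 511.9 g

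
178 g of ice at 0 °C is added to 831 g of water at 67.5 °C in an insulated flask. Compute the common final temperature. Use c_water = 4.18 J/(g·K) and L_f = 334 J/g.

T_f ≈ 41.5 °C

Energy balance with sensible and latent terms:
latent heat to melt: 178×334 = 59452
  warm the meltwater: 744.04 T
  water: 3473.6(T − 67.5)
4217.6 T = 234467 − 59452 = 175015
T ≈ 41.50 °C — above 0 °C, consistent with complete melting.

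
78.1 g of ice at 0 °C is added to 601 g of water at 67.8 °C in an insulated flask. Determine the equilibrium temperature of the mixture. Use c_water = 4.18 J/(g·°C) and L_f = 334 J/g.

Sum of m c ΔT and latent-heat terms is zero:
latent heat to melt: 78.1·334 = 26085
  meltwater 0→T: 78.1·4.18·T = 326.46 T
  water: 2512.2(T − 67.8)
2838.6 T = 170326 − 26085 = 144240
T ≈ 50.81 °C (positive, so assuming full melt was valid).

T_f ≈ 50.8 °C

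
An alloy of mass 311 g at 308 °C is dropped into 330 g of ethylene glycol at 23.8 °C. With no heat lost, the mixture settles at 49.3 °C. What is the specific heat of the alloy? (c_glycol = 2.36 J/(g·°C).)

Taking heat into each body as positive, Σ m c ΔT = 0:
311·c·(49.3 − 308) + 330·2.36·(49.3 − 23.8) = 0
-80456 c = -19859
c = -19859/-80456 ≈ 0.2468 J/(g·°C)

c ≈ 0.247 J/(g·°C)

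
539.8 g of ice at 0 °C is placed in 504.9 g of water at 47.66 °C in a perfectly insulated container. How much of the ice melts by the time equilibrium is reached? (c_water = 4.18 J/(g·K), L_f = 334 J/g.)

Heat available from the water dropping to 0 °C: 504.9×4.18×47.66 = 100586 J.
Melting all 539.8 g of ice would need 539.8×334 = 180293 J.
100586 J < 180293 J, so only part of the ice melts and the system sits at 0 °C.
m_melted×334 = 100586  ⇒  m_melted ≈ 301.2 g.

m_melted ≈ 301 g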